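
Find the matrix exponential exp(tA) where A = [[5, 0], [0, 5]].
A has Jordan form J = [[5, 0], [0, 5]] with A = PJP^{-1}, so e^{tA} = P e^{tJ} P^{-1}.

For a Jordan block J_k(λ), e^{tJ_k(λ)} = e^{λt} · (I + tN + t^2 N^2/2! + ... + t^{k-1} N^{k-1}/(k-1)!) where N is the nilpotent superdiagonal part.

Assembling the blocks and conjugating back gives the entries of e^{tA} as shown above.

e^{tA} = [[e^{5*t}, 0], [0, e^{5*t}]]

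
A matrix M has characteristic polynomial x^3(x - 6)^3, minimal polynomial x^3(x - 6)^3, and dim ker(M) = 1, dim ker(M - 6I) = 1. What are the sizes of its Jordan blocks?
λ = 0: algebraic multiplicity 3 (exponent in χ_M), largest block size 3 (exponent in m_M), 1 block (geometric multiplicity). This forces block sizes [3].
λ = 6: algebraic multiplicity 3 (exponent in χ_M), largest block size 3 (exponent in m_M), 1 block (geometric multiplicity). This forces block sizes [3].

Jordan blocks: (0, 3), (6, 3)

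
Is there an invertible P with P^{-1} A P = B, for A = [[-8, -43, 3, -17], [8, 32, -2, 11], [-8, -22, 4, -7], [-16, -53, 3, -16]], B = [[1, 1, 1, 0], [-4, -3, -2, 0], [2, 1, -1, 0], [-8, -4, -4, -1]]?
No.

trace(A) = 12 but trace(B) = -4. The trace is a similarity invariant, so A and B are not similar.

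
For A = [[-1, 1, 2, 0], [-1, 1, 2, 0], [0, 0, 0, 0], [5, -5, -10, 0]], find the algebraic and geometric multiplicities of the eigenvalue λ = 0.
algebraic multiplicity 4, geometric multiplicity 3

The characteristic polynomial is x^4, so the factor x appears with exponent 4: the algebraic multiplicity is 4.

rank(A) = 1, so the eigenspace has dimension 4 - 1 = 3: the geometric multiplicity is 3.

Since 3 < 4, A is not diagonalizable.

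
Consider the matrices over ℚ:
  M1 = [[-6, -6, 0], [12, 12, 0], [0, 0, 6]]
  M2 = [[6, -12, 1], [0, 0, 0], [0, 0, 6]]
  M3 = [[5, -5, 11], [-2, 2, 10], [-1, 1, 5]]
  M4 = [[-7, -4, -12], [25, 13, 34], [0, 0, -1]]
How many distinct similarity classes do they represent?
3 classes: {M1}, {M2, M3}, {M4}

Characteristic polynomials: χ_{M1} = x(x - 6)^2, χ_{M2} = x(x - 6)^2, χ_{M3} = x(x - 6)^2, χ_{M4} = (x - 3)^2(x + 1).

{M1}: invariant factors x - 6, x(x - 6).

{M2, M3}: invariant factors x(x - 6)^2.

{M4}: invariant factors (x - 3)^2(x + 1).

Matrices are similar if and only if their invariant-factor lists agree; the partition into similarity classes is {M1}, {M2, M3}, {M4}.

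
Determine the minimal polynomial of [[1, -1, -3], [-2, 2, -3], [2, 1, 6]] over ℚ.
m_A(x) = (x - 3)^2

The characteristic polynomial factors as (x - 3)^3. The minimal polynomial is ∏(x - λ)^{k_λ} where k_λ is the size of the largest Jordan block at λ.

For λ = 3: rank(A - 3I) = 1, and the largest Jordan block has size 2 (the smallest k with rank((A - 3I)^k) = rank((A - 3I)^(k+1))).

So m_A(x) = (x - 3)^2.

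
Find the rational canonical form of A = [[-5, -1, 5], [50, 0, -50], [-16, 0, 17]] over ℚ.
The invariant factors of A (the non-unit diagonal entries of the Smith normal form of xI - A over ℚ[x]) are (x - 5)^2(x - 2), each dividing the next. The characteristic polynomial is their product, (x - 5)^2(x - 2).

The rational canonical form is the block-diagonal matrix of companion matrices C(f_i):
R = [[0, 0, 50], [1, 0, -45], [0, 1, 12]].

R = [[0, 0, 50], [1, 0, -45], [0, 1, 12]]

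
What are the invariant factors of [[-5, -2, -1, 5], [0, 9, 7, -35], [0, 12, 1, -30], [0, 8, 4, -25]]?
The Jordan structure of A has elementary divisors (x + 5)^2, (x + 5), (x + 5). Arranging the block sizes at each eigenvalue in decreasing order and taking row products gives the invariant factors.

Invariant factors (smallest first, each dividing the next): x + 5, x + 5, (x + 5)^2.

Check: the last factor (x + 5)^2 is the minimal polynomial, and the product (x + 5)^4 is the characteristic polynomial.

x + 5, x + 5, (x + 5)^2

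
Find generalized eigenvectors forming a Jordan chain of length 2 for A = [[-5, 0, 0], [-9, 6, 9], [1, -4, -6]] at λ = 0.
We seek v_1 ∈ ker(A^2) \ ker(A), then set v_{i+1} = A v_i.

One such chain is v_1 = [[0, 2, -1]]^T, v_2 = [[0, 3, -2]]^T. Check: A v_2 = [[0, 0, 0]]^T = 0.

v_1 = [[0, 2, -1]]^T, v_2 = [[0, 3, -2]]^T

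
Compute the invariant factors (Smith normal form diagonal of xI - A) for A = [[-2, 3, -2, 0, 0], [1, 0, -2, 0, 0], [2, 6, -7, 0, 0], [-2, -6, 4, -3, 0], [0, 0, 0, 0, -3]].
x + 3, x + 3, x + 3, (x + 3)^2

The Jordan structure of A has elementary divisors (x + 3)^2, (x + 3), (x + 3), (x + 3). Arranging the block sizes at each eigenvalue in decreasing order and taking row products gives the invariant factors.

Invariant factors (smallest first, each dividing the next): x + 3, x + 3, x + 3, (x + 3)^2.

Check: the last factor (x + 3)^2 is the minimal polynomial, and the product (x + 3)^5 is the characteristic polynomial.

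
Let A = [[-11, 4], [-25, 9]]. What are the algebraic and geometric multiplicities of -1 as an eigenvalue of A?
algebraic multiplicity 2, geometric multiplicity 1

The characteristic polynomial is (x + 1)^2, so the factor x + 1 appears with exponent 2: the algebraic multiplicity is 2.

rank(A + I) = 1, so the eigenspace has dimension 2 - 1 = 1: the geometric multiplicity is 1.

Since 1 < 2, A is not diagonalizable.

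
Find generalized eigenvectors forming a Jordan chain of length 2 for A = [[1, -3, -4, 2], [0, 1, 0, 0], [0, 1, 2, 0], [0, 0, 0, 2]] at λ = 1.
We seek v_1 ∈ ker((A - I)^2) \ ker(A - I), then set v_{i+1} = (A - I) v_i.

One such chain is v_1 = [[1, 1, -1, 0]]^T, v_2 = [[1, 0, 0, 0]]^T. Check: (A - I) v_2 = [[0, 0, 0, 0]]^T = 0.

v_1 = [[1, 1, -1, 0]]^T, v_2 = [[1, 0, 0, 0]]^T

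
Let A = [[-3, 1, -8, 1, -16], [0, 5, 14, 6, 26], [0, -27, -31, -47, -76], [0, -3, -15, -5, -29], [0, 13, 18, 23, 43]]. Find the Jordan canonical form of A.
J = [[-3, 0, 0, 0, 0], [0, -3, 0, 0, 0], [0, 0, 5, 1, 0], [0, 0, 0, 5, 1], [0, 0, 0, 0, 5]]

The characteristic polynomial is det(xI - A) = (x - 5)^3(x + 3)^2, so the eigenvalues are -3 (algebraic multiplicity 2), 5 (algebraic multiplicity 3).

For λ = -3: rank(A + 3I) = 3. The eigenspace has dimension 5 - 3 = 2, so there are 2 Jordan blocks; the rank sequence gives block sizes [1, 1].

For λ = 5: rank(A - 5I) = 4, rank((A - 5I)^2) = 3, rank((A - 5I)^3) = 2. The eigenspace has dimension 5 - 4 = 1, so there is 1 Jordan block; the rank sequence gives block sizes [3].

Assembling the blocks gives the Jordan form J above.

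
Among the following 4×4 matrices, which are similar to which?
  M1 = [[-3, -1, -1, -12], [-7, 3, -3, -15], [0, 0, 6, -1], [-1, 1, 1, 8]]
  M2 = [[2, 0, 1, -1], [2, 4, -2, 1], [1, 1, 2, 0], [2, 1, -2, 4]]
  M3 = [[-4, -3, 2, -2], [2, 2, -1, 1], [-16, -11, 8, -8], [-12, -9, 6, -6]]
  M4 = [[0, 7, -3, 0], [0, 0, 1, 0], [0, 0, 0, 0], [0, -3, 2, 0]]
Characteristic polynomials: χ_{M1} = (x - 6)^3(x + 4), χ_{M2} = (x - 3)^4, χ_{M3} = x^4, χ_{M4} = x^4.

{M1}: invariant factors (x - 6)^3(x + 4).

{M2}: invariant factors (x - 3)^2, (x - 3)^2.

{M3, M4}: invariant factors x, x^3.

Matrices are similar if and only if their invariant-factor lists agree; the partition into similarity classes is {M1}, {M2}, {M3, M4}.

3 classes: {M1}, {M2}, {M3, M4}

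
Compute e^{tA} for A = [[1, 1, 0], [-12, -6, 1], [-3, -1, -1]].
A has Jordan form J = [[-2, 1, 0], [0, -2, 1], [0, 0, -2]] with A = PJP^{-1}, so e^{tA} = P e^{tJ} P^{-1}.

For a Jordan block J_k(λ), e^{tJ_k(λ)} = e^{λt} · (I + tN + t^2 N^2/2! + ... + t^{k-1} N^{k-1}/(k-1)!) where N is the nilpotent superdiagonal part.

Assembling the blocks and conjugating back gives the entries of e^{tA} as shown above.

e^{tA} = [[(-3*t^2 + 6*t + 2)*e^{-2*t}/2, t*(2 - t)*e^{-2*t}/2, t^2*e^{-2*t}/2], [3*t*(3*t - 8)*e^{-2*t}/2, (3*t^2 - 8*t + 2)*e^{-2*t}/2, t*(2 - 3*t)*e^{-2*t}/2], [-3*t*e^{-2*t}, -t*e^{-2*t}, (t + 1)*e^{-2*t}]]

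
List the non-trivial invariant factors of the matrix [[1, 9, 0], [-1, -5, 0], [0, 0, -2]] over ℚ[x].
x + 2, (x + 2)^2

The Jordan structure of A has elementary divisors (x + 2)^2, (x + 2). Arranging the block sizes at each eigenvalue in decreasing order and taking row products gives the invariant factors.

Invariant factors (smallest first, each dividing the next): x + 2, (x + 2)^2.

Check: the last factor (x + 2)^2 is the minimal polynomial, and the product (x + 2)^3 is the characteristic polynomial.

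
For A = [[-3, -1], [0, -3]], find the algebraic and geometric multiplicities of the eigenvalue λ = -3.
The characteristic polynomial is (x + 3)^2, so the factor x + 3 appears with exponent 2: the algebraic multiplicity is 2.

rank(A + 3I) = 1, so the eigenspace has dimension 2 - 1 = 1: the geometric multiplicity is 1.

Since 1 < 2, A is not diagonalizable.

algebraic multiplicity 2, geometric multiplicity 1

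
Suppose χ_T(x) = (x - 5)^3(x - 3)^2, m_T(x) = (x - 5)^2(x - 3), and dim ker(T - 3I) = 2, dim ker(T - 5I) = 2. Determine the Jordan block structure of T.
λ = 3: algebraic multiplicity 2 (exponent in χ_T), largest block size 1 (exponent in m_T), 2 blocks (geometric multiplicity). These force block sizes [1, 1].
λ = 5: algebraic multiplicity 3 (exponent in χ_T), largest block size 2 (exponent in m_T), 2 blocks (geometric multiplicity). These force block sizes [2, 1].

Jordan blocks: (3, 1), (3, 1), (5, 2), (5, 1)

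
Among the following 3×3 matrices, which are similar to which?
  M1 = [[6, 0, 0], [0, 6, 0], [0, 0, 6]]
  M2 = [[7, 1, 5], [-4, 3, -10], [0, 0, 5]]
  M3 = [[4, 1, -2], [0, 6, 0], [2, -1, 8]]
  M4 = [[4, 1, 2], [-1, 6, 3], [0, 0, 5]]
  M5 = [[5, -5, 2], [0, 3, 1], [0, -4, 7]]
4 classes: {M1}, {M2}, {M3}, {M4, M5}

Characteristic polynomials: χ_{M1} = (x - 6)^3, χ_{M2} = (x - 5)^3, χ_{M3} = (x - 6)^3, χ_{M4} = (x - 5)^3, χ_{M5} = (x - 5)^3.

{M1}: invariant factors x - 6, x - 6, x - 6.

{M2}: invariant factors x - 5, (x - 5)^2.

{M3}: invariant factors x - 6, (x - 6)^2.

{M4, M5}: invariant factors (x - 5)^3.

Matrices are similar if and only if their invariant-factor lists agree; the partition into similarity classes is {M1}, {M2}, {M3}, {M4, M5}.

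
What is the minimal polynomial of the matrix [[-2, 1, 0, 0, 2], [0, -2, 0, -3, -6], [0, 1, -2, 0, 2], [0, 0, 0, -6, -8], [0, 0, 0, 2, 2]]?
The characteristic polynomial factors as (x + 2)^5. The minimal polynomial is ∏(x - λ)^{k_λ} where k_λ is the size of the largest Jordan block at λ.

For λ = -2: rank(A + 2I) = 2, and the largest Jordan block has size 3 (the smallest k with rank((A + 2I)^k) = rank((A + 2I)^(k+1))).

So m_A(x) = (x + 2)^3.

m_A(x) = (x + 2)^3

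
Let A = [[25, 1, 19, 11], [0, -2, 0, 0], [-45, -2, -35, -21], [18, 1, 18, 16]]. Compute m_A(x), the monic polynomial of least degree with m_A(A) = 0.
The characteristic polynomial factors as (x - 4)^2(x + 2)^2. The minimal polynomial is ∏(x - λ)^{k_λ} where k_λ is the size of the largest Jordan block at λ.

For λ = -2: rank(A + 2I) = 3, and the largest Jordan block has size 2 (the smallest k with rank((A + 2I)^k) = rank((A + 2I)^(k+1))).
For λ = 4: rank(A - 4I) = 3, and the largest Jordan block has size 2 (the smallest k with rank((A - 4I)^k) = rank((A - 4I)^(k+1))).

So m_A(x) = (x - 4)^2(x + 2)^2.

m_A(x) = (x - 4)^2(x + 2)^2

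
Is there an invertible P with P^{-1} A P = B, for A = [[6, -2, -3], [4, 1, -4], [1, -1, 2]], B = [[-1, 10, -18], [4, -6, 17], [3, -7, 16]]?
Two matrices over a field are similar if and only if they have the same invariant factors.

Both A and B have characteristic polynomial (x - 3)^3 and minimal polynomial (x - 3)^3. Computing further, both have invariant factors (x - 3)^3. Hence A and B are similar.

Yes.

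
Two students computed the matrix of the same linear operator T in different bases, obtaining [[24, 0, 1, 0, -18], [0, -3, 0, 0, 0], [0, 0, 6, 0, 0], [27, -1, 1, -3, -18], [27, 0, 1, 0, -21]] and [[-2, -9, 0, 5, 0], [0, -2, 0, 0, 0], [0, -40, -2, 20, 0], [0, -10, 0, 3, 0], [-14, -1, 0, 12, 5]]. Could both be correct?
trace(A) = 3 but trace(B) = 2. The trace is a similarity invariant, so A and B are not similar.

No.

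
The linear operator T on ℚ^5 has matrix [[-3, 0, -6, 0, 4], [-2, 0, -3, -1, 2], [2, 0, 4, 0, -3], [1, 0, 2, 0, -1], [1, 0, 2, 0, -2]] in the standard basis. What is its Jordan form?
J = [[-1, 0, 0, 0, 0], [0, 0, 1, 0, 0], [0, 0, 0, 0, 0], [0, 0, 0, 0, 1], [0, 0, 0, 0, 0]]

The characteristic polynomial is det(xI - A) = x^4(x + 1), so the eigenvalues are -1 (algebraic multiplicity 1), 0 (algebraic multiplicity 4).

For λ = -1: algebraic multiplicity 1 gives one 1×1 block.

For λ = 0: rank(A) = 3, rank(A^2) = 1. The eigenspace has dimension 5 - 3 = 2, so there are 2 Jordan blocks; the rank sequence gives block sizes [2, 2].

Assembling the blocks gives the Jordan form J above.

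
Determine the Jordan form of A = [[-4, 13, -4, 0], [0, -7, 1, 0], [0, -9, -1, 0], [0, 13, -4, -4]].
The characteristic polynomial is det(xI - A) = (x + 4)^4, so the eigenvalues are -4 (algebraic multiplicity 4).

For λ = -4: rank(A + 4I) = 2, rank((A + 4I)^2) = 1, rank((A + 4I)^3) = 0. The eigenspace has dimension 4 - 2 = 2, so there are 2 Jordan blocks; the rank sequence gives block sizes [3, 1].

Assembling the blocks gives the Jordan form J above.

J = [[-4, 1, 0, 0], [0, -4, 1, 0], [0, 0, -4, 0], [0, 0, 0, -4]]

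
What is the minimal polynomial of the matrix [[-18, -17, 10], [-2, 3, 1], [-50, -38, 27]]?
m_A(x) = (x - 5)^2(x - 2)

The characteristic polynomial factors as (x - 5)^2(x - 2). The minimal polynomial is ∏(x - λ)^{k_λ} where k_λ is the size of the largest Jordan block at λ.

For λ = 2: rank(A - 2I) = 2, and the largest Jordan block has size 1 (the smallest k with rank((A - 2I)^k) = rank((A - 2I)^(k+1))).
For λ = 5: rank(A - 5I) = 2, and the largest Jordan block has size 2 (the smallest k with rank((A - 5I)^k) = rank((A - 5I)^(k+1))).

So m_A(x) = (x - 5)^2(x - 2).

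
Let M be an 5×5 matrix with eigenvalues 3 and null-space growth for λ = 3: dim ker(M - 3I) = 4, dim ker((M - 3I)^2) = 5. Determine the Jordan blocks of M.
Jordan blocks: (3, 2), (3, 1), (3, 1), (3, 1)

λ = 3: successive nullity increments [4, 1] count blocks of size ≥ k; block sizes are [2, 1, 1, 1].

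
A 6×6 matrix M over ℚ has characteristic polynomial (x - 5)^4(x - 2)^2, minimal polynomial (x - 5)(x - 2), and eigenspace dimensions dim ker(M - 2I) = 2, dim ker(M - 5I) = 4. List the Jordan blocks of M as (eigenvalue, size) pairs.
Jordan blocks: (2, 1), (2, 1), (5, 1), (5, 1), (5, 1), (5, 1)

λ = 2: algebraic multiplicity 2 (exponent in χ_M), largest block size 1 (exponent in m_M), 2 blocks (geometric multiplicity). These force block sizes [1, 1].
λ = 5: algebraic multiplicity 4 (exponent in χ_M), largest block size 1 (exponent in m_M), 4 blocks (geometric multiplicity). These force block sizes [1, 1, 1, 1].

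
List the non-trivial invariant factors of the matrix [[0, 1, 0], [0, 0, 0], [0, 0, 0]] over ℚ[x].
x, x^2

The Jordan structure of A has elementary divisors x^2, x. Arranging the block sizes at each eigenvalue in decreasing order and taking row products gives the invariant factors.

Invariant factors (smallest first, each dividing the next): x, x^2.

Check: the last factor x^2 is the minimal polynomial, and the product x^3 is the characteristic polynomial.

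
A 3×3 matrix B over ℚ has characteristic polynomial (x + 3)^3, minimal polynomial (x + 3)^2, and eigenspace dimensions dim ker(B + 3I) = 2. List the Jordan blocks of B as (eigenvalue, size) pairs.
Jordan blocks: (-3, 2), (-3, 1)

λ = -3: algebraic multiplicity 3 (exponent in χ_B), largest block size 2 (exponent in m_B), 2 blocks (geometric multiplicity). These force block sizes [2, 1].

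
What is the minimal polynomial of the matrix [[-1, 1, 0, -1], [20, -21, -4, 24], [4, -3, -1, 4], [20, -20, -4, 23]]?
m_A(x) = (x - 1)^2(x + 1)^2

The characteristic polynomial factors as (x - 1)^2(x + 1)^2. The minimal polynomial is ∏(x - λ)^{k_λ} where k_λ is the size of the largest Jordan block at λ.

For λ = -1: rank(A + I) = 3, and the largest Jordan block has size 2 (the smallest k with rank((A + I)^k) = rank((A + I)^(k+1))).
For λ = 1: rank(A - I) = 3, and the largest Jordan block has size 2 (the smallest k with rank((A - I)^k) = rank((A - I)^(k+1))).

So m_A(x) = (x - 1)^2(x + 1)^2.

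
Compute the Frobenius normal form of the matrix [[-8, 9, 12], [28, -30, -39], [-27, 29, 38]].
The invariant factors of A (the non-unit diagonal entries of the Smith normal form of xI - A over ℚ[x]) are x^3 - x + 3, each dividing the next. The characteristic polynomial is their product, x^3 - x + 3.

The rational canonical form is the block-diagonal matrix of companion matrices C(f_i):
R = [[0, 0, -3], [1, 0, 1], [0, 1, 0]].

Note the characteristic polynomial does not split into linear factors over ℚ, so A has no Jordan form over ℚ; the rational canonical form exists over any field.

R = [[0, 0, -3], [1, 0, 1], [0, 1, 0]]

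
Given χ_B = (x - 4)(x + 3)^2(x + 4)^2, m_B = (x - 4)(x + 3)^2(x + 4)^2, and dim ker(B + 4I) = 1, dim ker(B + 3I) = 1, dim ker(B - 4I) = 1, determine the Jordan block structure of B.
Jordan blocks: (-4, 2), (-3, 2), (4, 1)

λ = -4: algebraic multiplicity 2 (exponent in χ_B), largest block size 2 (exponent in m_B), 1 block (geometric multiplicity). This forces block sizes [2].
λ = -3: algebraic multiplicity 2 (exponent in χ_B), largest block size 2 (exponent in m_B), 1 block (geometric multiplicity). This forces block sizes [2].
λ = 4: algebraic multiplicity 1 (exponent in χ_B), largest block size 1 (exponent in m_B), 1 block (geometric multiplicity). This forces block sizes [1].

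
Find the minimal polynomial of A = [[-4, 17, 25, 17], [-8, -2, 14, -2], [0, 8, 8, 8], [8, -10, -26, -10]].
m_A(x) = x(x + 4)^2

The characteristic polynomial factors as x^2(x + 4)^2. The minimal polynomial is ∏(x - λ)^{k_λ} where k_λ is the size of the largest Jordan block at λ.

For λ = -4: rank(A + 4I) = 3, and the largest Jordan block has size 2 (the smallest k with rank((A + 4I)^k) = rank((A + 4I)^(k+1))).
For λ = 0: rank(A) = 2, and the largest Jordan block has size 1 (the smallest k with rank(A^k) = rank(A^(k+1))).

So m_A(x) = x(x + 4)^2.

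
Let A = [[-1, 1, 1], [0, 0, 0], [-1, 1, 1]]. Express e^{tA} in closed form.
e^{tA} = [[1 - t, t, t], [0, 1, 0], [-t, t, t + 1]]

A has Jordan form J = [[0, 1, 0], [0, 0, 0], [0, 0, 0]] with A = PJP^{-1}, so e^{tA} = P e^{tJ} P^{-1}.

For a Jordan block J_k(λ), e^{tJ_k(λ)} = e^{λt} · (I + tN + t^2 N^2/2! + ... + t^{k-1} N^{k-1}/(k-1)!) where N is the nilpotent superdiagonal part.

Assembling the blocks and conjugating back gives the entries of e^{tA} as shown above.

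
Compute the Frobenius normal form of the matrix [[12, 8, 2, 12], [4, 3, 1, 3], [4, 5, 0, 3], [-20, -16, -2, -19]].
R = [[0, 0, 0, 12], [1, 0, 0, 3], [0, 1, 0, 0], [0, 0, 1, -4]]

The invariant factors of A (the non-unit diagonal entries of the Smith normal form of xI - A over ℚ[x]) are (x + 4)(x^3 - 3), each dividing the next. The characteristic polynomial is their product, (x + 4)(x^3 - 3).

The rational canonical form is the block-diagonal matrix of companion matrices C(f_i):
R = [[0, 0, 0, 12], [1, 0, 0, 3], [0, 1, 0, 0], [0, 0, 1, -4]].

Note the characteristic polynomial does not split into linear factors over ℚ, so A has no Jordan form over ℚ; the rational canonical form exists over any field.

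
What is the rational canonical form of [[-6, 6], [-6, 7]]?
The invariant factors of A (the non-unit diagonal entries of the Smith normal form of xI - A over ℚ[x]) are (x - 3)(x + 2), each dividing the next. The characteristic polynomial is their product, (x - 3)(x + 2).

The rational canonical form is the block-diagonal matrix of companion matrices C(f_i):
R = [[0, 6], [1, 1]].

R = [[0, 6], [1, 1]]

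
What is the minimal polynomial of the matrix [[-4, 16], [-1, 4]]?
The characteristic polynomial factors as x^2. The minimal polynomial is ∏(x - λ)^{k_λ} where k_λ is the size of the largest Jordan block at λ.

For λ = 0: rank(A) = 1, and the largest Jordan block has size 2 (the smallest k with rank(A^k) = rank(A^(k+1))).

So m_A(x) = x^2.

m_A(x) = x^2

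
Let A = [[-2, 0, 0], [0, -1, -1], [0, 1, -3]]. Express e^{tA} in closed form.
A has Jordan form J = [[-2, 1, 0], [0, -2, 0], [0, 0, -2]] with A = PJP^{-1}, so e^{tA} = P e^{tJ} P^{-1}.

For a Jordan block J_k(λ), e^{tJ_k(λ)} = e^{λt} · (I + tN + t^2 N^2/2! + ... + t^{k-1} N^{k-1}/(k-1)!) where N is the nilpotent superdiagonal part.

Assembling the blocks and conjugating back gives the entries of e^{tA} as shown above.

e^{tA} = [[e^{-2*t}, 0, 0], [0, (t + 1)*e^{-2*t}, -t*e^{-2*t}], [0, t*e^{-2*t}, (1 - t)*e^{-2*t}]]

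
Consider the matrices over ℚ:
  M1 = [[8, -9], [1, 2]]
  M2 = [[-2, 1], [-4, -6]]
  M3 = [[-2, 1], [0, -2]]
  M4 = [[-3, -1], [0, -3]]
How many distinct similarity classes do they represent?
Characteristic polynomials: χ_{M1} = (x - 5)^2, χ_{M2} = (x + 4)^2, χ_{M3} = (x + 2)^2, χ_{M4} = (x + 3)^2.

{M1}: invariant factors (x - 5)^2.

{M2}: invariant factors (x + 4)^2.

{M3}: invariant factors (x + 2)^2.

{M4}: invariant factors (x + 3)^2.

Matrices are similar if and only if their invariant-factor lists agree; the partition into similarity classes is {M1}, {M2}, {M3}, {M4}.

4 classes: {M1}, {M2}, {M3}, {M4}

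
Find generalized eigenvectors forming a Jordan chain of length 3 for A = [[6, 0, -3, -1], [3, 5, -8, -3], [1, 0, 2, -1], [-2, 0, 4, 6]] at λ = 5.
v_1 = [[0, -2, -1, 2]]^T, v_2 = [[1, 2, 1, -2]]^T, v_3 = [[0, 1, 0, 0]]^T

We seek v_1 ∈ ker((A - 5I)^3) \ ker((A - 5I)^2), then set v_{i+1} = (A - 5I) v_i.

One such chain is v_1 = [[0, -2, -1, 2]]^T, v_2 = [[1, 2, 1, -2]]^T, v_3 = [[0, 1, 0, 0]]^T. Check: (A - 5I) v_3 = [[0, 0, 0, 0]]^T = 0.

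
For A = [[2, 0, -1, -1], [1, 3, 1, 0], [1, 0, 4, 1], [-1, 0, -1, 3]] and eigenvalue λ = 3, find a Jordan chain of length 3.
v_1 = [[1, 0, 0, 0]]^T, v_2 = [[-1, 1, 1, -1]]^T, v_3 = [[1, 0, -1, 0]]^T

We seek v_1 ∈ ker((A - 3I)^3) \ ker((A - 3I)^2), then set v_{i+1} = (A - 3I) v_i.

One such chain is v_1 = [[1, 0, 0, 0]]^T, v_2 = [[-1, 1, 1, -1]]^T, v_3 = [[1, 0, -1, 0]]^T. Check: (A - 3I) v_3 = [[0, 0, 0, 0]]^T = 0.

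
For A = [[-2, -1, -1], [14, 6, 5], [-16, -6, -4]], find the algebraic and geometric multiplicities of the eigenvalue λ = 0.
algebraic multiplicity 3, geometric multiplicity 1

The characteristic polynomial is x^3, so the factor x appears with exponent 3: the algebraic multiplicity is 3.

rank(A) = 2, so the eigenspace has dimension 3 - 2 = 1: the geometric multiplicity is 1.

Since 1 < 3, A is not diagonalizable.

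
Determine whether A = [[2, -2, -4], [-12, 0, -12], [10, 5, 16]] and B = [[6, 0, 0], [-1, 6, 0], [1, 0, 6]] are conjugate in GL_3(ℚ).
Two matrices over a field are similar if and only if they have the same invariant factors.

Both A and B have characteristic polynomial (x - 6)^3 and minimal polynomial (x - 6)^2. Computing further, both have invariant factors x - 6, (x - 6)^2. Hence A and B are similar.

Yes.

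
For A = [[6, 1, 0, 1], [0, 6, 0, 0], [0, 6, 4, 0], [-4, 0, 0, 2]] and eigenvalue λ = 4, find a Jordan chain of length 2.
We seek v_1 ∈ ker((A - 4I)^2) \ ker(A - 4I), then set v_{i+1} = (A - 4I) v_i.

One such chain is v_1 = [[-2, 0, -2, 5]]^T, v_2 = [[1, 0, 0, -2]]^T. Check: (A - 4I) v_2 = [[0, 0, 0, 0]]^T = 0.

v_1 = [[-2, 0, -2, 5]]^T, v_2 = [[1, 0, 0, -2]]^T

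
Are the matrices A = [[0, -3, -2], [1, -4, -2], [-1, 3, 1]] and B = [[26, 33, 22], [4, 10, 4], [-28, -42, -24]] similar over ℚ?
No.

trace(A) = -3 but trace(B) = 12. The trace is a similarity invariant, so A and B are not similar.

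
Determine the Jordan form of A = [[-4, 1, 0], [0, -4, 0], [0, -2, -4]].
J = [[-4, 1, 0], [0, -4, 0], [0, 0, -4]]

The characteristic polynomial is det(xI - A) = (x + 4)^3, so the eigenvalues are -4 (algebraic multiplicity 3).

For λ = -4: rank(A + 4I) = 1, rank((A + 4I)^2) = 0. The eigenspace has dimension 3 - 1 = 2, so there are 2 Jordan blocks; the rank sequence gives block sizes [2, 1].

Assembling the blocks gives the Jordan form J above.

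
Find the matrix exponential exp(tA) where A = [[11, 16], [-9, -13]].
e^{tA} = [[(12*t + 1)*e^{-t}, 16*t*e^{-t}], [-9*t*e^{-t}, (1 - 12*t)*e^{-t}]]

A has Jordan form J = [[-1, 1], [0, -1]] with A = PJP^{-1}, so e^{tA} = P e^{tJ} P^{-1}.

For a Jordan block J_k(λ), e^{tJ_k(λ)} = e^{λt} · (I + tN + t^2 N^2/2! + ... + t^{k-1} N^{k-1}/(k-1)!) where N is the nilpotent superdiagonal part.

Assembling the blocks and conjugating back gives the entries of e^{tA} as shown above.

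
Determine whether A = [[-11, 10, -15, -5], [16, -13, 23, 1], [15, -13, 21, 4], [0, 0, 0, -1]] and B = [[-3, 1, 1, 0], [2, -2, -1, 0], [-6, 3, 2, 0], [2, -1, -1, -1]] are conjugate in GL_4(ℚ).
No.

Both have characteristic polynomial (x + 1)^4, but the minimal polynomial of A is (x + 1)^3 while the minimal polynomial of B is (x + 1)^2. The minimal polynomial is a similarity invariant, so A and B are not similar.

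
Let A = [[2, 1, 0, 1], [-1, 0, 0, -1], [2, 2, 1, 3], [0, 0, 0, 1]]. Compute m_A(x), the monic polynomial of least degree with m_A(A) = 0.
The characteristic polynomial factors as (x - 1)^4. The minimal polynomial is ∏(x - λ)^{k_λ} where k_λ is the size of the largest Jordan block at λ.

For λ = 1: rank(A - I) = 2, and the largest Jordan block has size 2 (the smallest k with rank((A - I)^k) = rank((A - I)^(k+1))).

So m_A(x) = (x - 1)^2.

m_A(x) = (x - 1)^2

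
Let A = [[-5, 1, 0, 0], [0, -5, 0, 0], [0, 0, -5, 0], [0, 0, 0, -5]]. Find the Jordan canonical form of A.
J = [[-5, 1, 0, 0], [0, -5, 0, 0], [0, 0, -5, 0], [0, 0, 0, -5]]

The characteristic polynomial is det(xI - A) = (x + 5)^4, so the eigenvalues are -5 (algebraic multiplicity 4).

For λ = -5: rank(A + 5I) = 1, rank((A + 5I)^2) = 0. The eigenspace has dimension 4 - 1 = 3, so there are 3 Jordan blocks; the rank sequence gives block sizes [2, 1, 1].

Assembling the blocks gives the Jordan form J above.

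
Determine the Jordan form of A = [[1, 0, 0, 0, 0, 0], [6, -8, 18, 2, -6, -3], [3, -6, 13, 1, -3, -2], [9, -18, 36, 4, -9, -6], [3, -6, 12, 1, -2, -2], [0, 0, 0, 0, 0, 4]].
The characteristic polynomial is det(xI - A) = (x - 4)^2(x - 1)^4, so the eigenvalues are 1 (algebraic multiplicity 4), 4 (algebraic multiplicity 2).

For λ = 1: rank(A - I) = 3, rank((A - I)^2) = 2. The eigenspace has dimension 6 - 3 = 3, so there are 3 Jordan blocks; the rank sequence gives block sizes [2, 1, 1].

For λ = 4: rank(A - 4I) = 5, rank((A - 4I)^2) = 4. The eigenspace has dimension 6 - 5 = 1, so there is 1 Jordan block; the rank sequence gives block sizes [2].

Assembling the blocks gives the Jordan form J above.

J = [[1, 1, 0, 0, 0, 0], [0, 1, 0, 0, 0, 0], [0, 0, 1, 0, 0, 0], [0, 0, 0, 1, 0, 0], [0, 0, 0, 0, 4, 1], [0, 0, 0, 0, 0, 4]]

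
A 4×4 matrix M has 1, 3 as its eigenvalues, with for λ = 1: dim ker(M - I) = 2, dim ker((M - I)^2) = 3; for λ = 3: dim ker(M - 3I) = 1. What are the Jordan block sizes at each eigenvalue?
λ = 1: successive nullity increments [2, 1] count blocks of size ≥ k; block sizes are [2, 1].
λ = 3: successive nullity increments [1] count blocks of size ≥ k; block sizes are [1].

Jordan blocks: (1, 2), (1, 1), (3, 1)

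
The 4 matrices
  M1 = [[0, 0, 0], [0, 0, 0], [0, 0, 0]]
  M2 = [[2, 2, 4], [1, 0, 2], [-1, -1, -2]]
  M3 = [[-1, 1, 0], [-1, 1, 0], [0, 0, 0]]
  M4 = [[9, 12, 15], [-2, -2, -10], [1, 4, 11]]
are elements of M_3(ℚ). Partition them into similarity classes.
Characteristic polynomials: χ_{M1} = x^3, χ_{M2} = x^3, χ_{M3} = x^3, χ_{M4} = (x - 6)^3.

{M1}: invariant factors x, x, x.

{M2}: invariant factors x^3.

{M3}: invariant factors x, x^2.

{M4}: invariant factors x - 6, (x - 6)^2.

Matrices are similar if and only if their invariant-factor lists agree; the partition into similarity classes is {M1}, {M2}, {M3}, {M4}.

4 classes: {M1}, {M2}, {M3}, {M4}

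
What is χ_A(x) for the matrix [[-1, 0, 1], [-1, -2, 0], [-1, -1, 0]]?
xI - A = [[x + 1, 0, -1], [1, x + 2, 0], [1, 1, x]].

Expanding det(xI - A) along the first row:
det(xI - A) = + (x + 1)·det([[x + 2, 0], [1, x]]) - (0)·det([[1, 0], [1, x]]) + (-1)·det([[1, x + 2], [1, 1]]).

Evaluating gives χ_A(x) = x^3 + 3x^2 + 3x + 1 = (x + 1)^3.

χ_A(x) = (x + 1)^3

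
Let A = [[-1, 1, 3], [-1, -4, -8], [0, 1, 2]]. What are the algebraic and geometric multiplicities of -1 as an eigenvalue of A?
algebraic multiplicity 3, geometric multiplicity 1

The characteristic polynomial is (x + 1)^3, so the factor x + 1 appears with exponent 3: the algebraic multiplicity is 3.

rank(A + I) = 2, so the eigenspace has dimension 3 - 2 = 1: the geometric multiplicity is 1.

Since 1 < 3, A is not diagonalizable.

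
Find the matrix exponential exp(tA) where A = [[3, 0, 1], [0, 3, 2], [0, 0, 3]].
e^{tA} = [[e^{3*t}, 0, t*e^{3*t}], [0, e^{3*t}, 2*t*e^{3*t}], [0, 0, e^{3*t}]]

A has Jordan form J = [[3, 1, 0], [0, 3, 0], [0, 0, 3]] with A = PJP^{-1}, so e^{tA} = P e^{tJ} P^{-1}.

For a Jordan block J_k(λ), e^{tJ_k(λ)} = e^{λt} · (I + tN + t^2 N^2/2! + ... + t^{k-1} N^{k-1}/(k-1)!) where N is the nilpotent superdiagonal part.

Assembling the blocks and conjugating back gives the entries of e^{tA} as shown above.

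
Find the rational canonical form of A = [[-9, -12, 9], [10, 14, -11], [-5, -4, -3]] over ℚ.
R = [[0, 0, 24], [1, 0, 20], [0, 1, 2]]

The invariant factors of A (the non-unit diagonal entries of the Smith normal form of xI - A over ℚ[x]) are (x - 6)(x + 2)^2, each dividing the next. The characteristic polynomial is their product, (x - 6)(x + 2)^2.

The rational canonical form is the block-diagonal matrix of companion matrices C(f_i):
R = [[0, 0, 24], [1, 0, 20], [0, 1, 2]].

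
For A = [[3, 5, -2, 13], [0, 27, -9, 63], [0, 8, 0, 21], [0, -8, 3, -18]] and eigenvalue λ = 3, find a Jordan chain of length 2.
v_1 = [[-1, -5, 0, 2]]^T, v_2 = [[1, 6, 2, -2]]^T

We seek v_1 ∈ ker((A - 3I)^2) \ ker(A - 3I), then set v_{i+1} = (A - 3I) v_i.

One such chain is v_1 = [[-1, -5, 0, 2]]^T, v_2 = [[1, 6, 2, -2]]^T. Check: (A - 3I) v_2 = [[0, 0, 0, 0]]^T = 0.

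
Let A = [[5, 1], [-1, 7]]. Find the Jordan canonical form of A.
The characteristic polynomial is det(xI - A) = (x - 6)^2, so the eigenvalues are 6 (algebraic multiplicity 2).

For λ = 6: rank(A - 6I) = 1, rank((A - 6I)^2) = 0. The eigenspace has dimension 2 - 1 = 1, so there is 1 Jordan block; the rank sequence gives block sizes [2].

Assembling the blocks gives the Jordan form J above.

J = [[6, 1], [0, 6]]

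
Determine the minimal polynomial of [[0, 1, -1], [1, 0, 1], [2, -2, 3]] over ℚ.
m_A(x) = (x - 1)^2

The characteristic polynomial factors as (x - 1)^3. The minimal polynomial is ∏(x - λ)^{k_λ} where k_λ is the size of the largest Jordan block at λ.

For λ = 1: rank(A - I) = 1, and the largest Jordan block has size 2 (the smallest k with rank((A - I)^k) = rank((A - I)^(k+1))).

So m_A(x) = (x - 1)^2.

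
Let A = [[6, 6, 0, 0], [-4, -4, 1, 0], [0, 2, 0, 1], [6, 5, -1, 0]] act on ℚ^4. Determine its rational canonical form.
The invariant factors of A (the non-unit diagonal entries of the Smith normal form of xI - A over ℚ[x]) are (x - 2)(x^3 - x + 3), each dividing the next. The characteristic polynomial is their product, (x - 2)(x^3 - x + 3).

The rational canonical form is the block-diagonal matrix of companion matrices C(f_i):
R = [[0, 0, 0, 6], [1, 0, 0, -5], [0, 1, 0, 1], [0, 0, 1, 2]].

Note the characteristic polynomial does not split into linear factors over ℚ, so A has no Jordan form over ℚ; the rational canonical form exists over any field.

R = [[0, 0, 0, 6], [1, 0, 0, -5], [0, 1, 0, 1], [0, 0, 1, 2]]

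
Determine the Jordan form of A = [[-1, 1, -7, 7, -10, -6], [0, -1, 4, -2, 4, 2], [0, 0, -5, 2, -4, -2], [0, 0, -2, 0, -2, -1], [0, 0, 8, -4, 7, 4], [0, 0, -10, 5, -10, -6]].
The characteristic polynomial is det(xI - A) = (x + 1)^6, so the eigenvalues are -1 (algebraic multiplicity 6).

For λ = -1: rank(A + I) = 2, rank((A + I)^2) = 1, rank((A + I)^3) = 0. The eigenspace has dimension 6 - 2 = 4, so there are 4 Jordan blocks; the rank sequence gives block sizes [3, 1, 1, 1].

Assembling the blocks gives the Jordan form J above.

J = [[-1, 1, 0, 0, 0, 0], [0, -1, 1, 0, 0, 0], [0, 0, -1, 0, 0, 0], [0, 0, 0, -1, 0, 0], [0, 0, 0, 0, -1, 0], [0, 0, 0, 0, 0, -1]]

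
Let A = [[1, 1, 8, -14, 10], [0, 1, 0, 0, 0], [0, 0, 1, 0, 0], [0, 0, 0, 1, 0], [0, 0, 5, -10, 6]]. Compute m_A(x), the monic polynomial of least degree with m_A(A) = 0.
The characteristic polynomial factors as (x - 6)(x - 1)^4. The minimal polynomial is ∏(x - λ)^{k_λ} where k_λ is the size of the largest Jordan block at λ.

For λ = 1: rank(A - I) = 2, and the largest Jordan block has size 2 (the smallest k with rank((A - I)^k) = rank((A - I)^(k+1))).
For λ = 6: rank(A - 6I) = 4, and the largest Jordan block has size 1 (the smallest k with rank((A - 6I)^k) = rank((A - 6I)^(k+1))).

So m_A(x) = (x - 6)(x - 1)^2.

m_A(x) = (x - 6)(x - 1)^2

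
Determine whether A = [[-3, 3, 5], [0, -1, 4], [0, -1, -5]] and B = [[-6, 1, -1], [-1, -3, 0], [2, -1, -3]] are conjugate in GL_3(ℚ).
No.

trace(A) = -9 but trace(B) = -12. The trace is a similarity invariant, so A and B are not similar.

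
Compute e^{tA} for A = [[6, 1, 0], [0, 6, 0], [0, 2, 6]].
e^{tA} = [[e^{6*t}, t*e^{6*t}, 0], [0, e^{6*t}, 0], [0, 2*t*e^{6*t}, e^{6*t}]]

A has Jordan form J = [[6, 1, 0], [0, 6, 0], [0, 0, 6]] with A = PJP^{-1}, so e^{tA} = P e^{tJ} P^{-1}.

For a Jordan block J_k(λ), e^{tJ_k(λ)} = e^{λt} · (I + tN + t^2 N^2/2! + ... + t^{k-1} N^{k-1}/(k-1)!) where N is the nilpotent superdiagonal part.

Assembling the blocks and conjugating back gives the entries of e^{tA} as shown above.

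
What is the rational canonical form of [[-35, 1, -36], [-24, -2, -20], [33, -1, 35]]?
The invariant factors of A (the non-unit diagonal entries of the Smith normal form of xI - A over ℚ[x]) are (x - 6)(x + 3)(x + 5), each dividing the next. The characteristic polynomial is their product, (x - 6)(x + 3)(x + 5).

The rational canonical form is the block-diagonal matrix of companion matrices C(f_i):
R = [[0, 0, 90], [1, 0, 33], [0, 1, -2]].

R = [[0, 0, 90], [1, 0, 33], [0, 1, -2]]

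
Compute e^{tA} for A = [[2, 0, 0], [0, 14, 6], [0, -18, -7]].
e^{tA} = [[e^{2*t}, 0, 0], [0, (4*e^{3*t} - 3)*e^{2*t}, 2*(e^{3*t} - 1)*e^{2*t}], [0, 6*(1 - e^{3*t})*e^{2*t}, (4 - 3*e^{3*t})*e^{2*t}]]

A has Jordan form J = [[2, 0, 0], [0, 2, 0], [0, 0, 5]] with A = PJP^{-1}, so e^{tA} = P e^{tJ} P^{-1}.

For a Jordan block J_k(λ), e^{tJ_k(λ)} = e^{λt} · (I + tN + t^2 N^2/2! + ... + t^{k-1} N^{k-1}/(k-1)!) where N is the nilpotent superdiagonal part.

Assembling the blocks and conjugating back gives the entries of e^{tA} as shown above.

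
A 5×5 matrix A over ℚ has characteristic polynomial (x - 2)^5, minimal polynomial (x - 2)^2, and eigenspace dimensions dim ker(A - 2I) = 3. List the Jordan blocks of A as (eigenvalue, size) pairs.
λ = 2: algebraic multiplicity 5 (exponent in χ_A), largest block size 2 (exponent in m_A), 3 blocks (geometric multiplicity). These force block sizes [2, 2, 1].

Jordan blocks: (2, 2), (2, 2), (2, 1)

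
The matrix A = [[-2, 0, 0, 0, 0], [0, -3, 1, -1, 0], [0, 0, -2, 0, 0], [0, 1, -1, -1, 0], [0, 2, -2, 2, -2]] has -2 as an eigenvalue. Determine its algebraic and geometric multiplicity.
The characteristic polynomial is (x + 2)^5, so the factor x + 2 appears with exponent 5: the algebraic multiplicity is 5.

rank(A + 2I) = 1, so the eigenspace has dimension 5 - 1 = 4: the geometric multiplicity is 4.

Since 4 < 5, A is not diagonalizable.

algebraic multiplicity 5, geometric multiplicity 4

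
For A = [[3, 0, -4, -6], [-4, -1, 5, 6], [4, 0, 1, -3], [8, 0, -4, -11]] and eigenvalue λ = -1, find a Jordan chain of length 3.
v_1 = [[1, -1, 0, 1]]^T, v_2 = [[-2, 2, 1, -2]]^T, v_3 = [[0, 1, 0, 0]]^T

We seek v_1 ∈ ker((A + I)^3) \ ker((A + I)^2), then set v_{i+1} = (A + I) v_i.

One such chain is v_1 = [[1, -1, 0, 1]]^T, v_2 = [[-2, 2, 1, -2]]^T, v_3 = [[0, 1, 0, 0]]^T. Check: (A + I) v_3 = [[0, 0, 0, 0]]^T = 0.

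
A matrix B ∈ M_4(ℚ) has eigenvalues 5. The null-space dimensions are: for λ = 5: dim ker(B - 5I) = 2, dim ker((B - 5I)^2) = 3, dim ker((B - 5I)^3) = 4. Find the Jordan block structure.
Jordan blocks: (5, 3), (5, 1)

λ = 5: successive nullity increments [2, 1, 1] count blocks of size ≥ k; block sizes are [3, 1].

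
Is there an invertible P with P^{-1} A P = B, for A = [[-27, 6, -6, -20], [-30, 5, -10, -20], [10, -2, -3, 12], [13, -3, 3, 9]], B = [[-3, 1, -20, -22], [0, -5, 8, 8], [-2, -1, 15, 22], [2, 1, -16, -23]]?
Yes.

Two matrices over a field are similar if and only if they have the same invariant factors.

Both A and B have characteristic polynomial (x + 1)(x + 5)^3 and minimal polynomial (x + 1)(x + 5)^2. Computing further, both have invariant factors x + 5, (x + 1)(x + 5)^2. Hence A and B are similar.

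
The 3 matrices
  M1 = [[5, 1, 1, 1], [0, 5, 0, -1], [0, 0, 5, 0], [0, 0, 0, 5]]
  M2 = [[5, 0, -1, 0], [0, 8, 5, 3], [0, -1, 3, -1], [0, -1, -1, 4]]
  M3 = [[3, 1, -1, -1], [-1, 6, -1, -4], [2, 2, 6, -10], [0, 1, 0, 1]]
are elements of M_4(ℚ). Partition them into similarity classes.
2 classes: {M1, M2}, {M3}

Characteristic polynomials: χ_{M1} = (x - 5)^4, χ_{M2} = (x - 5)^4, χ_{M3} = (x - 4)^4.

{M1, M2}: invariant factors x - 5, (x - 5)^3.

{M3}: invariant factors x - 4, (x - 4)^3.

Matrices are similar if and only if their invariant-factor lists agree; the partition into similarity classes is {M1, M2}, {M3}.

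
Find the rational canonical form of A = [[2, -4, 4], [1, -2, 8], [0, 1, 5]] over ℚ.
The invariant factors of A (the non-unit diagonal entries of the Smith normal form of xI - A over ℚ[x]) are (x - 6)(x - 1)(x + 2), each dividing the next. The characteristic polynomial is their product, (x - 6)(x - 1)(x + 2).

The rational canonical form is the block-diagonal matrix of companion matrices C(f_i):
R = [[0, 0, -12], [1, 0, 8], [0, 1, 5]].

R = [[0, 0, -12], [1, 0, 8], [0, 1, 5]]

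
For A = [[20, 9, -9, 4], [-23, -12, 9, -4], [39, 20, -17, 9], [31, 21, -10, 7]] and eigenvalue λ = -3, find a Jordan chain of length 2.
v_1 = [[-3, 2, -6, -1]]^T, v_2 = [[-1, 1, -2, -1]]^T

We seek v_1 ∈ ker((A + 3I)^2) \ ker(A + 3I), then set v_{i+1} = (A + 3I) v_i.

One such chain is v_1 = [[-3, 2, -6, -1]]^T, v_2 = [[-1, 1, -2, -1]]^T. Check: (A + 3I) v_2 = [[0, 0, 0, 0]]^T = 0.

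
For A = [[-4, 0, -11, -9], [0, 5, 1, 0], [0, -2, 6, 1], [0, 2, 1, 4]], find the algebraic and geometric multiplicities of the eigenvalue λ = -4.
The characteristic polynomial is (x - 5)^3(x + 4), so the factor x + 4 appears with exponent 1: the algebraic multiplicity is 1.

rank(A + 4I) = 3, so the eigenspace has dimension 4 - 3 = 1: the geometric multiplicity is 1.

algebraic multiplicity 1, geometric multiplicity 1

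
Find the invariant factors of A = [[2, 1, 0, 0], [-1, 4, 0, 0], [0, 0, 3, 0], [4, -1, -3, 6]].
The Jordan structure of A has elementary divisors (x - 3)^2, (x - 3), (x - 6). Arranging the block sizes at each eigenvalue in decreasing order and taking row products gives the invariant factors.

Invariant factors (smallest first, each dividing the next): x - 3, (x - 6)(x - 3)^2.

Check: the last factor (x - 6)(x - 3)^2 is the minimal polynomial, and the product (x - 6)(x - 3)^3 is the characteristic polynomial.

x - 3, (x - 6)(x - 3)^2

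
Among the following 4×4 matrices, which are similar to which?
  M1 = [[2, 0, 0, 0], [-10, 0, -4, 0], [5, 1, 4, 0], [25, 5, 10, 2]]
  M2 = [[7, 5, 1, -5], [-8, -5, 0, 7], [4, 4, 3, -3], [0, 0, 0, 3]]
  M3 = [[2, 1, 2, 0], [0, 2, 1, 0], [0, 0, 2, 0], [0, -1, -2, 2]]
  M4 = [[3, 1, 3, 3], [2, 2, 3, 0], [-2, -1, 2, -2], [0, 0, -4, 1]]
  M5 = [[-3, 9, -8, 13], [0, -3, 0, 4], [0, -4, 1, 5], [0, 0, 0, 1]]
4 classes: {M1}, {M2, M4}, {M3}, {M5}

Characteristic polynomials: χ_{M1} = (x - 2)^4, χ_{M2} = (x - 3)^2(x - 1)^2, χ_{M3} = (x - 2)^4, χ_{M4} = (x - 3)^2(x - 1)^2, χ_{M5} = (x - 1)^2(x + 3)^2.

{M1}: invariant factors x - 2, x - 2, (x - 2)^2.

{M2, M4}: invariant factors (x - 3)^2(x - 1)^2.

{M3}: invariant factors x - 2, (x - 2)^3.

{M5}: invariant factors (x - 1)^2(x + 3)^2.

Matrices are similar if and only if their invariant-factor lists agree; the partition into similarity classes is {M1}, {M2, M4}, {M3}, {M5}.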